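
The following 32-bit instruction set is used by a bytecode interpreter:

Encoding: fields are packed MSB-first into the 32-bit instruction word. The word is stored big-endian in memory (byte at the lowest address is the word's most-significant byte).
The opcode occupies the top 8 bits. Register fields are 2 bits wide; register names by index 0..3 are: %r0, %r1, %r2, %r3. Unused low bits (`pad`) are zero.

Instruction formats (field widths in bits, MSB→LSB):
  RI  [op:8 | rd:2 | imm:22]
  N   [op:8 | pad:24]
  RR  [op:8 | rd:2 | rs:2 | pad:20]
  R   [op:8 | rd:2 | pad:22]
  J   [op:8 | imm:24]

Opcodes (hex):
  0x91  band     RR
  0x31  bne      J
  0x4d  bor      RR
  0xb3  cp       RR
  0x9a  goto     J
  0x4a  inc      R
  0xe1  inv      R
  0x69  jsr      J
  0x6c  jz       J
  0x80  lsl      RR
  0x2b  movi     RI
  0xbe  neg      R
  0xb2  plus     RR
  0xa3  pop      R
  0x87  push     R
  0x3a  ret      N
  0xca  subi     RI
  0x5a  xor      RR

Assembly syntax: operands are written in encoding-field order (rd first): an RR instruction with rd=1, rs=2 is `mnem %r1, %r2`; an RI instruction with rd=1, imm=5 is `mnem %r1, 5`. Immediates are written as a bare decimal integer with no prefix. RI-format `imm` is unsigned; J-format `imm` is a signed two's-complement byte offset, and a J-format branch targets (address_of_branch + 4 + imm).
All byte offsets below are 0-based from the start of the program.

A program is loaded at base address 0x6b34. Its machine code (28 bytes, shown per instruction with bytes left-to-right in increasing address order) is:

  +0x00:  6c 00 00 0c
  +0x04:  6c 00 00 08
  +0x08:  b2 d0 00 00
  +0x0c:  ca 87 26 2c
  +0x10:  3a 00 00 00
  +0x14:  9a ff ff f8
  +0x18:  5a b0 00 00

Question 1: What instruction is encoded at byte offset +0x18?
xor %r2, %r3

[18] 5a b0 00 00 → 0x5ab00000
  top 8b → 0x5a → xor [RR]
  rd: (w>>22)&0x3=0x2 → %r2
  rs: (w>>20)&0x3=0x3 → %r3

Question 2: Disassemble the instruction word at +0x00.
off 0x00: read 6c 00 00 0c as big → 0x6c00000c
  opcode bits[31:24]=0x6c: jz/J
  imm@[23:0]=0xc ⇒ 12

jz 12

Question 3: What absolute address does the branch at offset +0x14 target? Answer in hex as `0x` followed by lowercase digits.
off 0x14: read 9a ff ff f8 as big → 0x9afffff8
  top 8b → 0x9a → goto [J]
  imm@[23:0]=0xfffff8 (s24→-8) ⇒ -8
  target = base 0x6b34 + off 0x14 + 4 + imm -8 = 0x6b44

0x6b44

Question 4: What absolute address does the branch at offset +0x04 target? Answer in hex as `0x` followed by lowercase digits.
0x6b44

[04] 6c 00 00 08 → 0x6c000008
  top 8b → 0x6c → jz [J]
  imm: (w>>0)&0xffffff=0x8 → 8
  target = base 0x6b34 + off 0x04 + 4 + imm 8 = 0x6b44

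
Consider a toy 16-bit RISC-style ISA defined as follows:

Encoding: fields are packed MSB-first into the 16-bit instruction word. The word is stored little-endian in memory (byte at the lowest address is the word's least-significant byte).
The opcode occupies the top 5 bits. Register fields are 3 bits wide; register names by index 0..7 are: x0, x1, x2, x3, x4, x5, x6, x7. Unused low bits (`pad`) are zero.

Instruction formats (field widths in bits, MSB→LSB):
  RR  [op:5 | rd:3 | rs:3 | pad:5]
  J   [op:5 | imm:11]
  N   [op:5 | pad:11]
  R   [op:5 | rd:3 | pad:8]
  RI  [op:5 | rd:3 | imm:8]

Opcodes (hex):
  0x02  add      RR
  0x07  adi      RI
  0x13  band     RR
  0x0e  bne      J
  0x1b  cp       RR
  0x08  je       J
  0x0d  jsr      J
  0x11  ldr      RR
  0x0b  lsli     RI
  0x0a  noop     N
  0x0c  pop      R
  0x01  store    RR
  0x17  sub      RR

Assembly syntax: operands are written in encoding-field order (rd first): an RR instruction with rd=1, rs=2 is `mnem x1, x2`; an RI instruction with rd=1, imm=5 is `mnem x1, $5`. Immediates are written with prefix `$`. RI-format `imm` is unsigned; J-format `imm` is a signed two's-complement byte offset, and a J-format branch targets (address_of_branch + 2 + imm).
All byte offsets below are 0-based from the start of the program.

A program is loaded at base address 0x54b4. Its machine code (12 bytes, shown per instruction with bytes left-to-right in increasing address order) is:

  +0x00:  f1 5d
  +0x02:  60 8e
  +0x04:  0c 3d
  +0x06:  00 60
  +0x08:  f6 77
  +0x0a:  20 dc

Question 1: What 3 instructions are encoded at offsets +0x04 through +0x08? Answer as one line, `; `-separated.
adi x5, $12; pop x0; bne $-10

@+04  little-endian(0c 3d) = 0x3d0c
  top 5b → 0x7 → adi [RI]
  [10:8] rd=5 = x5
  [7:0] imm=12 = $12
@+06  little-endian(00 60) = 0x6000
  top 5b → 0xc → pop [R]
  [10:8] rd=0 = x0
@+08  little-endian(f6 77) = 0x77f6
  top 5b → 0xe → bne [J]
  [10:0] imm=2038 (s11→-10) = $-10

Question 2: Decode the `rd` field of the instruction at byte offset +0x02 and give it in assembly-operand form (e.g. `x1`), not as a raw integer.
x6

+0x02: 60 8e ⇒ word 0x8e60 (little)
  opcode bits[15:11]=0x11: ldr/RR
  rd: (w>>8)&0x7=0x6 → x6
  rs: (w>>5)&0x7=0x3 → x3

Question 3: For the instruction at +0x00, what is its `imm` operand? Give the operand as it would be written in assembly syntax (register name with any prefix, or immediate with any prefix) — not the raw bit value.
$241

off 0x00: read f1 5d as little → 0x5df1
  top 5b → 0xb → lsli [RI]
  rd@[10:8]=0x5 ⇒ x5
  imm@[7:0]=0xf1 ⇒ $241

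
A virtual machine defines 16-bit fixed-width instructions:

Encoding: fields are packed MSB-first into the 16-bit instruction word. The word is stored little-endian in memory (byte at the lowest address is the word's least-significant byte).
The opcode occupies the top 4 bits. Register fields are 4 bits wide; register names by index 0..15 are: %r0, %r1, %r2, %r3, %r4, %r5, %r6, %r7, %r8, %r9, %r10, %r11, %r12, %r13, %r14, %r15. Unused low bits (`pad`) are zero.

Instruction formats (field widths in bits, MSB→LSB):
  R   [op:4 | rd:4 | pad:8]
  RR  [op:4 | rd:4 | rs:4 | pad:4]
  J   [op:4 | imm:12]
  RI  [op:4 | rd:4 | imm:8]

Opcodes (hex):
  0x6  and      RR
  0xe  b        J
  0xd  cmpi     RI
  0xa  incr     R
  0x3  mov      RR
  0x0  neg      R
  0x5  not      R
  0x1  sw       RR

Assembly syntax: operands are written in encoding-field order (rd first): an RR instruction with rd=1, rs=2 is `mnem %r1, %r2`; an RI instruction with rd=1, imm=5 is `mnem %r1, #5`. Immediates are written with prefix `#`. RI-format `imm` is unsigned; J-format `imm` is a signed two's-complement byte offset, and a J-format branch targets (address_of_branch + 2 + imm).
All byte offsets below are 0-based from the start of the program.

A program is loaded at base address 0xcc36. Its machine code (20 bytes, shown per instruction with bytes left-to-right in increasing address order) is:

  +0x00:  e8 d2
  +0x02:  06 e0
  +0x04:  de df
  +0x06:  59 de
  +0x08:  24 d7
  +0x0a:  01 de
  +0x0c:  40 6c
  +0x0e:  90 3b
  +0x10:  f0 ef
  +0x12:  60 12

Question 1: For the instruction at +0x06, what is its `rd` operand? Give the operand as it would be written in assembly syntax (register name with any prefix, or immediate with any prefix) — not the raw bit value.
%r14

off 0x06: read 59 de as little → 0xde59
  top 4b → 0xd → cmpi [RI]
  rd: (w>>8)&0xf=0xe → %r14
  imm: (w>>0)&0xff=0x59 → #89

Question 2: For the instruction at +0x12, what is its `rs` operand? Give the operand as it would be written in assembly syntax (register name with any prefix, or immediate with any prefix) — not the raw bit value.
[12] 60 12 → 0x1260
  op=0x1260>>12=0x1 ⇒ sw (RR)
  [11:8] rd=2 = %r2
  [7:4] rs=6 = %r6

%r6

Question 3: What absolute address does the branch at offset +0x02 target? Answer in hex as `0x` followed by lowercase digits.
0xcc40

@+02  little-endian(06 e0) = 0xe006
  op=0xe006>>12=0xe ⇒ b (J)
  imm: (w>>0)&0xfff=0x6 → #6
  target = base 0xcc36 + off 0x02 + 2 + imm 6 = 0xcc40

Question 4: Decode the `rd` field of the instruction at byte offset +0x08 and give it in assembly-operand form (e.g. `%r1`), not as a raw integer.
+0x08: 24 d7 ⇒ word 0xd724 (little)
  top 4b → 0xd → cmpi [RI]
  [11:8] rd=7 = %r7
  [7:0] imm=36 = #36

%r7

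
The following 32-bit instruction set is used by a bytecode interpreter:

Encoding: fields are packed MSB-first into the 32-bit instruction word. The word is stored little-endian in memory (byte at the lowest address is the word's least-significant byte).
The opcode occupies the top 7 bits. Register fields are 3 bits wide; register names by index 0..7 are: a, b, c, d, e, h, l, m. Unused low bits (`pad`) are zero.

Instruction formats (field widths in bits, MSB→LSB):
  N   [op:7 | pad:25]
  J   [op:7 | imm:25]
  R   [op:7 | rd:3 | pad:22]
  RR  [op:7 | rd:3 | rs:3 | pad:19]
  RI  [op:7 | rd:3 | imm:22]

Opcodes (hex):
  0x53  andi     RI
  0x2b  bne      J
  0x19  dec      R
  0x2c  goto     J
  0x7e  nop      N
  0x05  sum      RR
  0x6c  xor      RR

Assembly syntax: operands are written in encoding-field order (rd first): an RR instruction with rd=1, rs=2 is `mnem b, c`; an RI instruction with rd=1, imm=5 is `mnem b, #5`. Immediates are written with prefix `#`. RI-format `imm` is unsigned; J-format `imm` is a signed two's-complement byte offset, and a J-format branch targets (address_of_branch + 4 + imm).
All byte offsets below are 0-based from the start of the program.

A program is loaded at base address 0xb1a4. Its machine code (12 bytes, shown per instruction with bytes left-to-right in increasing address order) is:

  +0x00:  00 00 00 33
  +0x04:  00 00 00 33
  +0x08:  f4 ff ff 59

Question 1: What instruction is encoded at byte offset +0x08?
[08] f4 ff ff 59 → 0x59fffff4
  opcode bits[31:25]=0x2c: goto/J
  [24:0] imm=33554420 (s25→-12) = #-12

goto #-12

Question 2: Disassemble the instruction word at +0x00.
off 0x00: read 00 00 00 33 as little → 0x33000000
  opcode bits[31:25]=0x19: dec/R
  rd@[24:22]=0x4 ⇒ e

dec e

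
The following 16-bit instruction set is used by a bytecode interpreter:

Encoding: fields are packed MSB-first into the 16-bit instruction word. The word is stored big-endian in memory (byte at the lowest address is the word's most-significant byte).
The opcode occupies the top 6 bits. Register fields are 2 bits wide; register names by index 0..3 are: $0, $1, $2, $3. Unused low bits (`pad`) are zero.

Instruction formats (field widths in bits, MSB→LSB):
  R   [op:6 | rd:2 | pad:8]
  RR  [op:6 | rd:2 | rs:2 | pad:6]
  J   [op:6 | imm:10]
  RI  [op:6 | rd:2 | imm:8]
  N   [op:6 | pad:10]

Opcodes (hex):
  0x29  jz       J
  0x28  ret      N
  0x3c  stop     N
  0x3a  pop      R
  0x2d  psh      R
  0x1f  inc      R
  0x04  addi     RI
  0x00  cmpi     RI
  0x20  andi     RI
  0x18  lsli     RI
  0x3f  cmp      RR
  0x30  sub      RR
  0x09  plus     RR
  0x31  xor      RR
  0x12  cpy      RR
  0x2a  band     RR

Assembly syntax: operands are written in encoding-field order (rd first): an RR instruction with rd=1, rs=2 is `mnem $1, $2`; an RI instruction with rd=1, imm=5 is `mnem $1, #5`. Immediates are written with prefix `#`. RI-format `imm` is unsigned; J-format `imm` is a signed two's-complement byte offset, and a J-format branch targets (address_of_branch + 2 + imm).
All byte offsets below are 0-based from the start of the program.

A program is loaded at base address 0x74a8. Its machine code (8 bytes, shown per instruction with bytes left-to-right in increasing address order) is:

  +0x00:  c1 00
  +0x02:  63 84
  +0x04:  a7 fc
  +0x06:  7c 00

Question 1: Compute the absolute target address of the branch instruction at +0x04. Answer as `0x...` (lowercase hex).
0x74aa

@+04  big-endian(a7 fc) = 0xa7fc
  op=0xa7fc>>10=0x29 ⇒ jz (J)
  imm: (w>>0)&0x3ff=0x3fc (s10→-4) → #-4
  target = base 0x74a8 + off 0x04 + 2 + imm -4 = 0x74aa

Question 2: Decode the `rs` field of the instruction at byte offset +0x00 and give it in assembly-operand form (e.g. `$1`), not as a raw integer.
+0x00: c1 00 ⇒ word 0xc100 (big)
  top 6b → 0x30 → sub [RR]
  rd@[9:8]=0x1 ⇒ $1
  rs@[7:6]=0x0 ⇒ $0

$0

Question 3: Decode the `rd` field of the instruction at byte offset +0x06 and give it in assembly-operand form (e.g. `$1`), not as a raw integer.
$0

[06] 7c 00 → 0x7c00
  op=0x7c00>>10=0x1f ⇒ inc (R)
  [9:8] rd=0 = $0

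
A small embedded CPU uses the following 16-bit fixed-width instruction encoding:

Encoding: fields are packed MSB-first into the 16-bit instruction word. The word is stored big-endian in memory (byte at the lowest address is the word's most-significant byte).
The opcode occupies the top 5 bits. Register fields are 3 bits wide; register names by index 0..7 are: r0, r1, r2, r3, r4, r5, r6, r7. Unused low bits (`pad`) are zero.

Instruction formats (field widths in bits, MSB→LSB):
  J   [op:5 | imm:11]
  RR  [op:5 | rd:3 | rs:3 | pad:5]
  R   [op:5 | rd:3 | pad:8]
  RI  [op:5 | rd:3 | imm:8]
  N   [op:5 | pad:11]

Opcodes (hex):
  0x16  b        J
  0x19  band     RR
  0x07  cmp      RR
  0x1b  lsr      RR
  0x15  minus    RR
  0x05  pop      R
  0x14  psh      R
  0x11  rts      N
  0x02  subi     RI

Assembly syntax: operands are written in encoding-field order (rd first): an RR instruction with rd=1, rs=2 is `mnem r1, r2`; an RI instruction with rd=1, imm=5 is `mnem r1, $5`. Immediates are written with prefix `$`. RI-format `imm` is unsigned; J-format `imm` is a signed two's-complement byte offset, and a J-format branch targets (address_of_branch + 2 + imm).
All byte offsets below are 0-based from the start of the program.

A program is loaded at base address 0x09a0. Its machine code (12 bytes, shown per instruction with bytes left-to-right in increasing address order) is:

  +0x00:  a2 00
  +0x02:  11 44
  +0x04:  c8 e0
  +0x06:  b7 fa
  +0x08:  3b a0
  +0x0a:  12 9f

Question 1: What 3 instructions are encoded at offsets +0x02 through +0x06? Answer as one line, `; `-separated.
subi r1, $68; band r0, r7; b $-6

@+02  big-endian(11 44) = 0x1144
  top 5b → 0x2 → subi [RI]
  rd@[10:8]=0x1 ⇒ r1
  imm@[7:0]=0x44 ⇒ $68
@+04  big-endian(c8 e0) = 0xc8e0
  top 5b → 0x19 → band [RR]
  rd@[10:8]=0x0 ⇒ r0
  rs@[7:5]=0x7 ⇒ r7
@+06  big-endian(b7 fa) = 0xb7fa
  top 5b → 0x16 → b [J]
  imm@[10:0]=0x7fa (s11→-6) ⇒ $-6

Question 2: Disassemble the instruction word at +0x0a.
+0x0a: 12 9f ⇒ word 0x129f (big)
  opcode bits[15:11]=0x2: subi/RI
  rd@[10:8]=0x2 ⇒ r2
  imm@[7:0]=0x9f ⇒ $159

subi r2, $159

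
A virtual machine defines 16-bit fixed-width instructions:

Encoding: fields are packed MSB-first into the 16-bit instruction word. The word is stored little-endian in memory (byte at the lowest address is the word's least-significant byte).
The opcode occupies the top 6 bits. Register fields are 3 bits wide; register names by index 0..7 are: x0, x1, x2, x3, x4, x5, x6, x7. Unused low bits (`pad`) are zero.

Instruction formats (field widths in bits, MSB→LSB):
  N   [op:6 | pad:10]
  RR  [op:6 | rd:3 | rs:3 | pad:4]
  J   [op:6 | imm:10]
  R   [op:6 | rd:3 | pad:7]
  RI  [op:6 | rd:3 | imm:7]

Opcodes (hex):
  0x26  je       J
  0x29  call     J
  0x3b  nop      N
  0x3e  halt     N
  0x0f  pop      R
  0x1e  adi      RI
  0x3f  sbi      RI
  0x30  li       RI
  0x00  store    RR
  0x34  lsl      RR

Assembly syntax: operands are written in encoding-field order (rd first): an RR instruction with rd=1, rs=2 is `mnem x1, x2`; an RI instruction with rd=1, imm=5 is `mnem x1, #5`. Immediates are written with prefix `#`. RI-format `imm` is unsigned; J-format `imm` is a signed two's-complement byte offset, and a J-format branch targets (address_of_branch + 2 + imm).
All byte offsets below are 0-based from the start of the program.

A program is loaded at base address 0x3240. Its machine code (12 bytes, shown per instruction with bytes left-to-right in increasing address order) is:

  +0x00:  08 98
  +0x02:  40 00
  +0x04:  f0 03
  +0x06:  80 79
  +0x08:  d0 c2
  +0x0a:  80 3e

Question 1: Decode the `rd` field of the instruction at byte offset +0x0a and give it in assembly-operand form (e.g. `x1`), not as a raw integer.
+0x0a: 80 3e ⇒ word 0x3e80 (little)
  op=0x3e80>>10=0xf ⇒ pop (R)
  rd: (w>>7)&0x7=0x5 → x5

x5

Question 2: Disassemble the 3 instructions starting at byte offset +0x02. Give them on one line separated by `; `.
[02] 40 00 → 0x0040
  top 6b → 0x0 → store [RR]
  rd@[9:7]=0x0 ⇒ x0
  rs@[6:4]=0x4 ⇒ x4
[04] f0 03 → 0x03f0
  top 6b → 0x0 → store [RR]
  rd@[9:7]=0x7 ⇒ x7
  rs@[6:4]=0x7 ⇒ x7
[06] 80 79 → 0x7980
  top 6b → 0x1e → adi [RI]
  rd@[9:7]=0x3 ⇒ x3
  imm@[6:0]=0x0 ⇒ #0

store x0, x4; store x7, x7; adi x3, #0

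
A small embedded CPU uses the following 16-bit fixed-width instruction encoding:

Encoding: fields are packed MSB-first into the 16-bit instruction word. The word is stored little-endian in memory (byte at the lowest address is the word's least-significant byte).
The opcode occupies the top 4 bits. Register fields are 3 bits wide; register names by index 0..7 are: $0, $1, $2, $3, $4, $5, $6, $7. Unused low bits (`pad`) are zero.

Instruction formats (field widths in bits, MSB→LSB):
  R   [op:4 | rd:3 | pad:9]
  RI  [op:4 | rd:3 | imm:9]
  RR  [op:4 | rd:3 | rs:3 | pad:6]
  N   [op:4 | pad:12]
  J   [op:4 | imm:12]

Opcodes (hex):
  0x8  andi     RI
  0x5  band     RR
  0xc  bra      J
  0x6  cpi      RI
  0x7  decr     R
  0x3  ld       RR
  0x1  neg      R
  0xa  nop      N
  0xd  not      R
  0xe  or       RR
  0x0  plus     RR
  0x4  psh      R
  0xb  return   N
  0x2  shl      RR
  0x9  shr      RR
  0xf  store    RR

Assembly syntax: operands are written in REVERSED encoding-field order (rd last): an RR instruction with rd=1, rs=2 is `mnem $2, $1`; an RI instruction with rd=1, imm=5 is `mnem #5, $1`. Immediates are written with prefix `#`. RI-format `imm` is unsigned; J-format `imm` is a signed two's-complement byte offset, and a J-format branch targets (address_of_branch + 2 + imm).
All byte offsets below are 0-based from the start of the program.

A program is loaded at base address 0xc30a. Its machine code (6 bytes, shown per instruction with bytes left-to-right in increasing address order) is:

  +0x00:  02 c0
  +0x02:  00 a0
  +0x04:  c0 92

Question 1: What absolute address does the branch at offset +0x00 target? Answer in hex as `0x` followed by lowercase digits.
0xc30e

off 0x00: read 02 c0 as little → 0xc002
  top 4b → 0xc → bra [J]
  [11:0] imm=2 = #2
  target = base 0xc30a + off 0x00 + 2 + imm 2 = 0xc30e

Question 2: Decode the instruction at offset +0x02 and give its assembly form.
nop

@+02  little-endian(00 a0) = 0xa000
  opcode bits[15:12]=0xa: nop/N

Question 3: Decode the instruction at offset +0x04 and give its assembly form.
[04] c0 92 → 0x92c0
  top 4b → 0x9 → shr [RR]
  rd@[11:9]=0x1 ⇒ $1
  rs@[8:6]=0x3 ⇒ $3

shr $3, $1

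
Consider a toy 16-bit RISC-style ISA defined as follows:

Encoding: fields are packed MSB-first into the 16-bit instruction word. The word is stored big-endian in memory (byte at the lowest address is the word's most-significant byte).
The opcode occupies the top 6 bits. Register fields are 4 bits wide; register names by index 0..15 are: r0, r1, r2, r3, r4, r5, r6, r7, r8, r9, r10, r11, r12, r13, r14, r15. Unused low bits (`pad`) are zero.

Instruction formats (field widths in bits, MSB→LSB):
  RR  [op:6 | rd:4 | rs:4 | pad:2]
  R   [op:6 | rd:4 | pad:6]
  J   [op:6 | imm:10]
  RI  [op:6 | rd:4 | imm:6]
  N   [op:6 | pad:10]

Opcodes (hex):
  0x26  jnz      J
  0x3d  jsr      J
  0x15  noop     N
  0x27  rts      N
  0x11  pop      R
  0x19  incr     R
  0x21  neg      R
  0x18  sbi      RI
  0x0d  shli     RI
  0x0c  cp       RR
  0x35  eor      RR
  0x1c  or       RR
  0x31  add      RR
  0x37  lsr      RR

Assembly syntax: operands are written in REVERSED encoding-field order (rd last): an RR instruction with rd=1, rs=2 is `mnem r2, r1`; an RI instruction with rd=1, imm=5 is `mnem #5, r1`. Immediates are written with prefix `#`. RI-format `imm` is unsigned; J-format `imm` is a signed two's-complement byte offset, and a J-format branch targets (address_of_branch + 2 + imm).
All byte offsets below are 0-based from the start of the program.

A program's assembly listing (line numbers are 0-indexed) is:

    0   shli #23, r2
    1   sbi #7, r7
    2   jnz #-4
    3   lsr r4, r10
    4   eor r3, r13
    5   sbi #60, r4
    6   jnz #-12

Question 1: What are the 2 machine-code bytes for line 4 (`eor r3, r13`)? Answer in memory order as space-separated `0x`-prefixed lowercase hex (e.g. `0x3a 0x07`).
0xd7 0x4c

L4: eor op=0x35:6|rd=13:4|rs=3:4|pad=0:2 ⇒ 0xd74c ⇒ big d7 4c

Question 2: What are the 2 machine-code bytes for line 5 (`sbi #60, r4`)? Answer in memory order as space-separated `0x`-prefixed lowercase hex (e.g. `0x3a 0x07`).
0x61 0x3c

5. sbi fields op=0x18:6|rd=4:4|imm=60:6 → word 613ch → 61 3c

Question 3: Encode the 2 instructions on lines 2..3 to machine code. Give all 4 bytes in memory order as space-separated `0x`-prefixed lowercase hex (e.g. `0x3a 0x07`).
L2: jnz op=0x26:6|imm=-4:10 ⇒ 0x9bfc ⇒ big 9b fc
L3: lsr op=0x37:6|rd=10:4|rs=4:4|pad=0:2 ⇒ 0xde90 ⇒ big de 90

0x9b 0xfc 0xde 0x90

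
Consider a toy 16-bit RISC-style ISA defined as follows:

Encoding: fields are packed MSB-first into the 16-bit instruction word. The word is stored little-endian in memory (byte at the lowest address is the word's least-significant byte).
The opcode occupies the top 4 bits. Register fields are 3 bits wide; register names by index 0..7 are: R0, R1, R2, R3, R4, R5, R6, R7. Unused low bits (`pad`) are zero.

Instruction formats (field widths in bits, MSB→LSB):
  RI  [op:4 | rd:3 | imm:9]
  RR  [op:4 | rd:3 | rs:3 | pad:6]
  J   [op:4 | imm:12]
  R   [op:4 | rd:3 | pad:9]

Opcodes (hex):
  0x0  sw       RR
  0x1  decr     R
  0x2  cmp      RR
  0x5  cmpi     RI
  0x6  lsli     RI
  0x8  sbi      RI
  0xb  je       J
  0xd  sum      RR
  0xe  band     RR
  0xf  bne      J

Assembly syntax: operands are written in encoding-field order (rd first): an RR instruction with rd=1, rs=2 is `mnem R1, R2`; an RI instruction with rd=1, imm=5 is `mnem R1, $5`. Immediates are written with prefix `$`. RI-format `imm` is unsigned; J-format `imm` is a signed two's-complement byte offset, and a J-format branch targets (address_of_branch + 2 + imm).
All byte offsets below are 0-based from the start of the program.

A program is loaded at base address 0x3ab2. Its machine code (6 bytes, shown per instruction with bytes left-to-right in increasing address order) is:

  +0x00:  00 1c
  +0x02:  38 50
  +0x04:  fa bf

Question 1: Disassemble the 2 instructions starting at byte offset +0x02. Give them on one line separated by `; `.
cmpi R0, $56; je $-6

[02] 38 50 → 0x5038
  op=0x5038>>12=0x5 ⇒ cmpi (RI)
  rd: (w>>9)&0x7=0x0 → R0
  imm: (w>>0)&0x1ff=0x38 → $56
[04] fa bf → 0xbffa
  op=0xbffa>>12=0xb ⇒ je (J)
  imm: (w>>0)&0xfff=0xffa (s12→-6) → $-6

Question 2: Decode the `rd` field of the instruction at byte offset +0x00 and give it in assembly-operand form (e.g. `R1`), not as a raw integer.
R6

+0x00: 00 1c ⇒ word 0x1c00 (little)
  opcode bits[15:12]=0x1: decr/R
  rd: (w>>9)&0x7=0x6 → R6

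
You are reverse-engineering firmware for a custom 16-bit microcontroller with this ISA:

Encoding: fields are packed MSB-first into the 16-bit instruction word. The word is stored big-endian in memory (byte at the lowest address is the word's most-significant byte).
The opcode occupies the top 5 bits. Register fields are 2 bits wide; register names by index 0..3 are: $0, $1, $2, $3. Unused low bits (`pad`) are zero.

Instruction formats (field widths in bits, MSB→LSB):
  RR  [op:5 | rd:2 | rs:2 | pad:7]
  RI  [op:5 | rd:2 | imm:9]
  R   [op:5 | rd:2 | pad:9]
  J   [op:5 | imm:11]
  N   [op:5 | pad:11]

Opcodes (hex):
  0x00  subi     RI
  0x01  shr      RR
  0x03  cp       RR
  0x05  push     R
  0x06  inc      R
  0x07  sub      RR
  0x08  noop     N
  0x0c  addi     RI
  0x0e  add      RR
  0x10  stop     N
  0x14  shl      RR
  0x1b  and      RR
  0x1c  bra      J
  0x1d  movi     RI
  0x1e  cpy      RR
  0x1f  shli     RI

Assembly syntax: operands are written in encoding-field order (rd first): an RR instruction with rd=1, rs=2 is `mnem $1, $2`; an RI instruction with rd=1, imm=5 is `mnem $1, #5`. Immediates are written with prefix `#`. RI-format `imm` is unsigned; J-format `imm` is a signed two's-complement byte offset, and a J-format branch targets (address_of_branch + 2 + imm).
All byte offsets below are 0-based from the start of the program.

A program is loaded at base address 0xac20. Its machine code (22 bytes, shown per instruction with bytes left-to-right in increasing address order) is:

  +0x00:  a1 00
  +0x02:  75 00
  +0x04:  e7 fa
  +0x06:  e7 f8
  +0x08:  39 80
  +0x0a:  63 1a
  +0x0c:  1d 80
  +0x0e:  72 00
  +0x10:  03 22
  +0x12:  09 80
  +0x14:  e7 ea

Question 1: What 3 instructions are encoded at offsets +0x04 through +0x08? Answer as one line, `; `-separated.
off 0x04: read e7 fa as big → 0xe7fa
  op=0xe7fa>>11=0x1c ⇒ bra (J)
  imm: (w>>0)&0x7ff=0x7fa (s11→-6) → #-6
off 0x06: read e7 f8 as big → 0xe7f8
  op=0xe7f8>>11=0x1c ⇒ bra (J)
  imm: (w>>0)&0x7ff=0x7f8 (s11→-8) → #-8
off 0x08: read 39 80 as big → 0x3980
  op=0x3980>>11=0x7 ⇒ sub (RR)
  rd: (w>>9)&0x3=0x0 → $0
  rs: (w>>7)&0x3=0x3 → $3

bra #-6; bra #-8; sub $0, $3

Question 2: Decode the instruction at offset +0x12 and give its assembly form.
+0x12: 09 80 ⇒ word 0x0980 (big)
  op=0x0980>>11=0x1 ⇒ shr (RR)
  [10:9] rd=0 = $0
  [8:7] rs=3 = $3

shr $0, $3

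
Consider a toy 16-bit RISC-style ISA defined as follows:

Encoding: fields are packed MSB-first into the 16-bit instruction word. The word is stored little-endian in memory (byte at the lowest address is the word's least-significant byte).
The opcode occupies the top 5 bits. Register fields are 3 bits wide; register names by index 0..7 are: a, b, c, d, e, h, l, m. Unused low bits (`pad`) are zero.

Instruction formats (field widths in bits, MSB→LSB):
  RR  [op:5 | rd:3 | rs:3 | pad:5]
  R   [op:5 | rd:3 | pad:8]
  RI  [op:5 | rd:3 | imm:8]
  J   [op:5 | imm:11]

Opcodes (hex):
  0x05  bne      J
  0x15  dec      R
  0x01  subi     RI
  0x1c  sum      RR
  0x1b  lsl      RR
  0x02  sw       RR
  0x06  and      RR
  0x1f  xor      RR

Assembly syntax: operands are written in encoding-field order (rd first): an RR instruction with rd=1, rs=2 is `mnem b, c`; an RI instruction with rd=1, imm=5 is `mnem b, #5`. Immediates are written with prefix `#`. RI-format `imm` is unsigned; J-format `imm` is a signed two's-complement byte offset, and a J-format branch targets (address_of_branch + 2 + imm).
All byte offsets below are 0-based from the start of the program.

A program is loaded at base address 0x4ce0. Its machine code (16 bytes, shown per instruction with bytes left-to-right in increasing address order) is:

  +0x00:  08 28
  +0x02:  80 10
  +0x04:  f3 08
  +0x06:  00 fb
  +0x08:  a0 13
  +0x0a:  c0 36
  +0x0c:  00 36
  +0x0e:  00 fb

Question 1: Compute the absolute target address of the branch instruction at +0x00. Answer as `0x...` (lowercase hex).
[00] 08 28 → 0x2808
  opcode bits[15:11]=0x5: bne/J
  imm: (w>>0)&0x7ff=0x8 → #8
  target = base 0x4ce0 + off 0x00 + 2 + imm 8 = 0x4cea

0x4cea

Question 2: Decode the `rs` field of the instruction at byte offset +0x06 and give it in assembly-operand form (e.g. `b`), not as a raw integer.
a

[06] 00 fb → 0xfb00
  top 5b → 0x1f → xor [RR]
  rd@[10:8]=0x3 ⇒ d
  rs@[7:5]=0x0 ⇒ a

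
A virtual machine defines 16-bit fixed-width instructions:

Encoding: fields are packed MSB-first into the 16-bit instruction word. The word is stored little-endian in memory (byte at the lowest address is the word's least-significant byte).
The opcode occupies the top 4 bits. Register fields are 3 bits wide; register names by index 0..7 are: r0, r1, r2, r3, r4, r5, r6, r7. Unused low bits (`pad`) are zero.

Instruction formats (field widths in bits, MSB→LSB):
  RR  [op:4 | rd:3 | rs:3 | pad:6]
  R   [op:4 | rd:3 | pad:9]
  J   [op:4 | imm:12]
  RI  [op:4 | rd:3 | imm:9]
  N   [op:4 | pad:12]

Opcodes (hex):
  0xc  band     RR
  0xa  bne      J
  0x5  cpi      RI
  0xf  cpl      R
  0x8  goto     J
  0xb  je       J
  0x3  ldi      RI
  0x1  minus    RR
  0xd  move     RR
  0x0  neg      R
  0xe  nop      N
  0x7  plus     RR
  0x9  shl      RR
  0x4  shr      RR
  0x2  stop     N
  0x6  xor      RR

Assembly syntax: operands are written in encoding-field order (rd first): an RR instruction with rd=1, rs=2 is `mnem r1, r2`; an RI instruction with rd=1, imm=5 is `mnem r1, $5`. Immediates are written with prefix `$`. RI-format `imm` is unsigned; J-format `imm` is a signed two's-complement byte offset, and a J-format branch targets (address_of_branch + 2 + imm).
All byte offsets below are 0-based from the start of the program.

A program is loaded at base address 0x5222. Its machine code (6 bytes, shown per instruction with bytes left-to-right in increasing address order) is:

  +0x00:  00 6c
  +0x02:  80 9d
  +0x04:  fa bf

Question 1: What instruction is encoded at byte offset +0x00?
xor r6, r0

@+00  little-endian(00 6c) = 0x6c00
  op=0x6c00>>12=0x6 ⇒ xor (RR)
  rd@[11:9]=0x6 ⇒ r6
  rs@[8:6]=0x0 ⇒ r0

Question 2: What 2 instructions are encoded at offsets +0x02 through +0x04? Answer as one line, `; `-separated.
[02] 80 9d → 0x9d80
  op=0x9d80>>12=0x9 ⇒ shl (RR)
  rd@[11:9]=0x6 ⇒ r6
  rs@[8:6]=0x6 ⇒ r6
[04] fa bf → 0xbffa
  op=0xbffa>>12=0xb ⇒ je (J)
  imm@[11:0]=0xffa (s12→-6) ⇒ $-6

shl r6, r6; je $-6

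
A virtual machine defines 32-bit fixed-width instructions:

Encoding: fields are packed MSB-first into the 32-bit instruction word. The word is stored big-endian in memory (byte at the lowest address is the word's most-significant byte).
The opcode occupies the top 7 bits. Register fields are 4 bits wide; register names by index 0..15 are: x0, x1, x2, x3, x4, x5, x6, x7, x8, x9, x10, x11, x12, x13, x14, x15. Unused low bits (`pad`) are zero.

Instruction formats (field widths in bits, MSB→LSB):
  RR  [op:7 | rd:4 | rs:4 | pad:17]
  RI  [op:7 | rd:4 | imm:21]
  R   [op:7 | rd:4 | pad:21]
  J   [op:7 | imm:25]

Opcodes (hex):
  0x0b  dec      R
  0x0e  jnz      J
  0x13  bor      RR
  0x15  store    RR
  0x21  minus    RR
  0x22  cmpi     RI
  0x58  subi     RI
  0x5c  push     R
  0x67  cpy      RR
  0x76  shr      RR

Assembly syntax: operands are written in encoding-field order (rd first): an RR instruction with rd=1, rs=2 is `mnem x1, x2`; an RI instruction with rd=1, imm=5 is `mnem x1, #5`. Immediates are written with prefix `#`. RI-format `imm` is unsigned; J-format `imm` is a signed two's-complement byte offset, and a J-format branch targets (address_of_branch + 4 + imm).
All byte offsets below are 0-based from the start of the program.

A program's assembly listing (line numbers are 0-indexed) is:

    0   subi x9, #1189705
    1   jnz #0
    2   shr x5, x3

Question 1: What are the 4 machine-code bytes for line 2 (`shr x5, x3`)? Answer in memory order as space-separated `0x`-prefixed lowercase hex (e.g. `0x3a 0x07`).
L2: shr op=0x76:7|rd=5:4|rs=3:4|pad=0:17 ⇒ 0xeca60000 ⇒ big ec a6 00 00

0xec 0xa6 0x00 0x00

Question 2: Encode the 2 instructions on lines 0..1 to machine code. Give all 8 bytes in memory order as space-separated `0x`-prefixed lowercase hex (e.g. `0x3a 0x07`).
0xb1 0x32 0x27 0x49 0x1c 0x00 0x00 0x00

L0: subi op=0x58:7|rd=9:4|imm=1189705:21 ⇒ 0xb1322749 ⇒ big b1 32 27 49
L1: jnz op=0xe:7|imm=0:25 ⇒ 0x1c000000 ⇒ big 1c 00 00 00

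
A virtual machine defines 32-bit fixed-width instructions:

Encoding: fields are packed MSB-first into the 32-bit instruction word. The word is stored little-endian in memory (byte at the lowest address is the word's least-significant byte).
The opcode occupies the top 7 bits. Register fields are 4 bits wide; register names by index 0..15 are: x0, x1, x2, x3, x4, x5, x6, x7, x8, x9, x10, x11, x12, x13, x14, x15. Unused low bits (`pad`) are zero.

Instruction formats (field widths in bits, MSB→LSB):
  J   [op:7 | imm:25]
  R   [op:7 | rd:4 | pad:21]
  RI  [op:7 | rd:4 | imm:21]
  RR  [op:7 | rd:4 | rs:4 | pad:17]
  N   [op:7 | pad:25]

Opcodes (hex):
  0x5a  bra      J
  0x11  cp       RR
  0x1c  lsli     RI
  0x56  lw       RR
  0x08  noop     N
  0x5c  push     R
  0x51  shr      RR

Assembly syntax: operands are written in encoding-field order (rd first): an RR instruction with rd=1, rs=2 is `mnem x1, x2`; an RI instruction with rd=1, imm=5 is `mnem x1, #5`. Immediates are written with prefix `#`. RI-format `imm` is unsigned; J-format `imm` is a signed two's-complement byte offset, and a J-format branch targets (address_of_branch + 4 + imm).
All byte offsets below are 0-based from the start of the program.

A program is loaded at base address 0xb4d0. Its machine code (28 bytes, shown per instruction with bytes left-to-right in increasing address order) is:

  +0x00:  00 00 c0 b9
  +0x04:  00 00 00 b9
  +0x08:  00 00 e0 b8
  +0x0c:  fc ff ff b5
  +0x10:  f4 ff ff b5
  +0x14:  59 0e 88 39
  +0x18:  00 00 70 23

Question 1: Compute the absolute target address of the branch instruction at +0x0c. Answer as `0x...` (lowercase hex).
@+0c  little-endian(fc ff ff b5) = 0xb5fffffc
  opcode bits[31:25]=0x5a: bra/J
  imm: (w>>0)&0x1ffffff=0x1fffffc (s25→-4) → #-4
  target = base 0xb4d0 + off 0x0c + 4 + imm -4 = 0xb4dc

0xb4dc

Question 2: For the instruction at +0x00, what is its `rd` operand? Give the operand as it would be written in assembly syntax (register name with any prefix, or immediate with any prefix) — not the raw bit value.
[00] 00 00 c0 b9 → 0xb9c00000
  top 7b → 0x5c → push [R]
  rd@[24:21]=0xe ⇒ x14

x14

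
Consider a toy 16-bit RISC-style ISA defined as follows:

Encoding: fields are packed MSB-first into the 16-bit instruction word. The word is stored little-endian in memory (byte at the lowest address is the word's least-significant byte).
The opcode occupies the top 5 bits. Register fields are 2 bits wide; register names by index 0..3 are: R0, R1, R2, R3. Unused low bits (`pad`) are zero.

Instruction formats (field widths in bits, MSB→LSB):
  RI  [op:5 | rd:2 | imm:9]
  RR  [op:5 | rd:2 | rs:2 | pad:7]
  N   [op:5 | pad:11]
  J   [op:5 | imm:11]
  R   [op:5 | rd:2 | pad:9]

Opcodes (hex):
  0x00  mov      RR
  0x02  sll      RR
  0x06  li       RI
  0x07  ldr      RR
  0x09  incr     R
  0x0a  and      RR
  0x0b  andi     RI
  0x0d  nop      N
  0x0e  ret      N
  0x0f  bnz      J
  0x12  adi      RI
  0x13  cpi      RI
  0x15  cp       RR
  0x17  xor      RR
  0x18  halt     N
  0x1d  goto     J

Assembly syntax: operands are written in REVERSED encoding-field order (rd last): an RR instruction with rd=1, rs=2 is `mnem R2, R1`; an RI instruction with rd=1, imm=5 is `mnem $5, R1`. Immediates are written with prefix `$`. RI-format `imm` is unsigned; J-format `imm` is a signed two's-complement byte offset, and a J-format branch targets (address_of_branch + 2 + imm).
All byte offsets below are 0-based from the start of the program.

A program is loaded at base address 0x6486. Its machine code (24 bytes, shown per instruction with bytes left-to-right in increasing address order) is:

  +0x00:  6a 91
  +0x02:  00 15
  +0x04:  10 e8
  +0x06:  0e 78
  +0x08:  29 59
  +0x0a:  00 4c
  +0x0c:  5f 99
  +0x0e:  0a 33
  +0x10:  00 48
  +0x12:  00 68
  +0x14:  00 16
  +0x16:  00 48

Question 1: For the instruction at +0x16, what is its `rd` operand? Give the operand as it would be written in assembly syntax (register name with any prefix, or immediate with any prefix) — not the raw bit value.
R0

+0x16: 00 48 ⇒ word 0x4800 (little)
  opcode bits[15:11]=0x9: incr/R
  rd@[10:9]=0x0 ⇒ R0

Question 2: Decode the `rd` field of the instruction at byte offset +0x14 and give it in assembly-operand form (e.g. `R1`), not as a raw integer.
R3

off 0x14: read 00 16 as little → 0x1600
  op=0x1600>>11=0x2 ⇒ sll (RR)
  rd@[10:9]=0x3 ⇒ R3
  rs@[8:7]=0x0 ⇒ R0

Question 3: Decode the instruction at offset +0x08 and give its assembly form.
andi $297, R0

[08] 29 59 → 0x5929
  op=0x5929>>11=0xb ⇒ andi (RI)
  [10:9] rd=0 = R0
  [8:0] imm=297 = $297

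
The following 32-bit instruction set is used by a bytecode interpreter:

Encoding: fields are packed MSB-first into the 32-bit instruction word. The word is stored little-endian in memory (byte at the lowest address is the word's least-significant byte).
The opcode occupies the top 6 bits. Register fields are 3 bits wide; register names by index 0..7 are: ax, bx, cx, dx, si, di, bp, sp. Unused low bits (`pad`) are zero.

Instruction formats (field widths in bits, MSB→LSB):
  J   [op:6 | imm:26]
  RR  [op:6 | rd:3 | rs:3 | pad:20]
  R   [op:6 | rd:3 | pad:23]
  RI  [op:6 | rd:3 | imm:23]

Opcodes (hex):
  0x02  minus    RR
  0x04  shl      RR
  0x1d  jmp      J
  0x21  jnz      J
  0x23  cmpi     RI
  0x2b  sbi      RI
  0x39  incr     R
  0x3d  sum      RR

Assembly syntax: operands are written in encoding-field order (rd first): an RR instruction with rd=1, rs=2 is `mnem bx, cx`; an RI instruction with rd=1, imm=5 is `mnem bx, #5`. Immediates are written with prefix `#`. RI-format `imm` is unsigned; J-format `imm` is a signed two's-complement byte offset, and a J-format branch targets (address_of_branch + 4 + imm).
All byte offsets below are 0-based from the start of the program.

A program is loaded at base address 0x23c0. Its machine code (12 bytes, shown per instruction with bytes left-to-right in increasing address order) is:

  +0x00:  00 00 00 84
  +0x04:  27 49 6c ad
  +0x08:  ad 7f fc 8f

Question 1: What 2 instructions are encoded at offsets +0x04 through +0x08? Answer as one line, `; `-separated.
sbi cx, #7096615; cmpi sp, #8159149

+0x04: 27 49 6c ad ⇒ word 0xad6c4927 (little)
  opcode bits[31:26]=0x2b: sbi/RI
  rd@[25:23]=0x2 ⇒ cx
  imm@[22:0]=0x6c4927 ⇒ #7096615
+0x08: ad 7f fc 8f ⇒ word 0x8ffc7fad (little)
  opcode bits[31:26]=0x23: cmpi/RI
  rd@[25:23]=0x7 ⇒ sp
  imm@[22:0]=0x7c7fad ⇒ #8159149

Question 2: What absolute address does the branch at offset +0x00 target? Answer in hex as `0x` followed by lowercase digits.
+0x00: 00 00 00 84 ⇒ word 0x84000000 (little)
  top 6b → 0x21 → jnz [J]
  [25:0] imm=0 = #0
  target = base 0x23c0 + off 0x00 + 4 + imm 0 = 0x23c4

0x23c4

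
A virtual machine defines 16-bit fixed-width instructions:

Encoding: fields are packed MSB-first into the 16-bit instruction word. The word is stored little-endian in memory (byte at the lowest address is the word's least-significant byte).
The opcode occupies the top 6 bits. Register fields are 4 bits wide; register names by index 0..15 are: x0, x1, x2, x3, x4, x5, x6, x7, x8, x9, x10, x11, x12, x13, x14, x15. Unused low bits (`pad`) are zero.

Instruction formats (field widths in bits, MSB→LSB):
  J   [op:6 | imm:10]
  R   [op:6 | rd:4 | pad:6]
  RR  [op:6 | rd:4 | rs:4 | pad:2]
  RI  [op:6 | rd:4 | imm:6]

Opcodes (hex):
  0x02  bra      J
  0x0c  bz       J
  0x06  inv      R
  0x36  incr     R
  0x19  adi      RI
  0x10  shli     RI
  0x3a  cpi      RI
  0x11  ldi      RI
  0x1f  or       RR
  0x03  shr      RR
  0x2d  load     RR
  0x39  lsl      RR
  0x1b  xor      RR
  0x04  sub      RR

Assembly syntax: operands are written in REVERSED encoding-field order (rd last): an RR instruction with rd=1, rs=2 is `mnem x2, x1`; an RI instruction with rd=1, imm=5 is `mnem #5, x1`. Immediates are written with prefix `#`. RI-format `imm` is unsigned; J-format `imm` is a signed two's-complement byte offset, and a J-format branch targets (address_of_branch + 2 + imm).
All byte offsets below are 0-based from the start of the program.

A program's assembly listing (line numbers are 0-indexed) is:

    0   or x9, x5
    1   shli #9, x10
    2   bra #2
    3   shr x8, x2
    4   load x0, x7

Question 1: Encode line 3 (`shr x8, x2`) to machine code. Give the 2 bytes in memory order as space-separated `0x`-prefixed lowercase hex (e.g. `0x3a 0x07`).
0xa0 0x0c

L3: shr op=0x3:6|rd=2:4|rs=8:4|pad=0:2 ⇒ 0x0ca0 ⇒ little a0 0c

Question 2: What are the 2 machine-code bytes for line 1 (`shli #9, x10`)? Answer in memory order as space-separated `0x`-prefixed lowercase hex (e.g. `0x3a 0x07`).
0x89 0x42

L1: shli op=0x10:6|rd=10:4|imm=9:6 ⇒ 0x4289 ⇒ little 89 42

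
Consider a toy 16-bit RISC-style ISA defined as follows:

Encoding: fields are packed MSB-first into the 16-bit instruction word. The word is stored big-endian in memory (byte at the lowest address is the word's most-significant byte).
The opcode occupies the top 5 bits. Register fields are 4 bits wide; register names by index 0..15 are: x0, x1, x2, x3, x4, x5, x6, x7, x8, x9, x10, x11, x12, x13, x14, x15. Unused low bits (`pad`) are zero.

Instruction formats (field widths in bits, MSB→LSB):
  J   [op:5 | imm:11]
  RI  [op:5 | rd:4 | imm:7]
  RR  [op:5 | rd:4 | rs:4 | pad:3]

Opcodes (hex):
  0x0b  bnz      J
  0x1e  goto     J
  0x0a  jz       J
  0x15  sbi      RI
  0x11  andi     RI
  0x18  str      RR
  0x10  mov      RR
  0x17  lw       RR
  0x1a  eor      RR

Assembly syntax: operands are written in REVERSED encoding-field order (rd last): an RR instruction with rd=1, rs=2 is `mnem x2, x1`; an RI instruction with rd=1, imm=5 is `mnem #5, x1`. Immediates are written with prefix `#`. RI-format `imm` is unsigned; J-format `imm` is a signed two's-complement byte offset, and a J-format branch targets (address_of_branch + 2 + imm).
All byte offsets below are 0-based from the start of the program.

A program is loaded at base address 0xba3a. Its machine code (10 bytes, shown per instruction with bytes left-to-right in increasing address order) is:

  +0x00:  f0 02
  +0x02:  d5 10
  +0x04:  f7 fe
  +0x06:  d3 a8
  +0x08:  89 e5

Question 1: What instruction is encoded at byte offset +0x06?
off 0x06: read d3 a8 as big → 0xd3a8
  opcode bits[15:11]=0x1a: eor/RR
  [10:7] rd=7 = x7
  [6:3] rs=5 = x5

eor x5, x7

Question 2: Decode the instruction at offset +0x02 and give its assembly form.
+0x02: d5 10 ⇒ word 0xd510 (big)
  op=0xd510>>11=0x1a ⇒ eor (RR)
  rd: (w>>7)&0xf=0xa → x10
  rs: (w>>3)&0xf=0x2 → x2

eor x2, x10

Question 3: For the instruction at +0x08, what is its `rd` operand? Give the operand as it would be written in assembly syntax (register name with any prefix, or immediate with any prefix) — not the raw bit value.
x3

+0x08: 89 e5 ⇒ word 0x89e5 (big)
  op=0x89e5>>11=0x11 ⇒ andi (RI)
  rd@[10:7]=0x3 ⇒ x3
  imm@[6:0]=0x65 ⇒ #101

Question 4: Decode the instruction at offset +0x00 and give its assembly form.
goto #2

[00] f0 02 → 0xf002
  op=0xf002>>11=0x1e ⇒ goto (J)
  [10:0] imm=2 = #2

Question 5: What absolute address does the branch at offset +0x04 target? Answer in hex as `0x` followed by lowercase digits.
0xba3e

@+04  big-endian(f7 fe) = 0xf7fe
  opcode bits[15:11]=0x1e: goto/J
  imm: (w>>0)&0x7ff=0x7fe (s11→-2) → #-2
  target = base 0xba3a + off 0x04 + 2 + imm -2 = 0xba3e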